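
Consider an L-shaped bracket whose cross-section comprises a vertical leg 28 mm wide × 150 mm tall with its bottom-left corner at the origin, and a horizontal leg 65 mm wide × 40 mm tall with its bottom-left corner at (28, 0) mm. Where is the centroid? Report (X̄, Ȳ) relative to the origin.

vertical leg: A = 28 × 150 = 4200.00, centroid at (14.00, 75.00).
horizontal leg: A = 65 × 40 = 2600.00, centroid at (60.50, 20.00).
ΣA = 6800.00 mm²
ΣAX̄ = (4200.00)(14.00) + (2600.00)(60.50) = 216100.00 mm³
ΣAȲ = (4200.00)(75.00) + (2600.00)(20.00) = 367000.00 mm³
X̄ = 216100.00 / 6800.00 = 31.78 mm
Ȳ = 367000.00 / 6800.00 = 53.97 mm

X̄ = 31.78 mm, Ȳ = 53.97 mm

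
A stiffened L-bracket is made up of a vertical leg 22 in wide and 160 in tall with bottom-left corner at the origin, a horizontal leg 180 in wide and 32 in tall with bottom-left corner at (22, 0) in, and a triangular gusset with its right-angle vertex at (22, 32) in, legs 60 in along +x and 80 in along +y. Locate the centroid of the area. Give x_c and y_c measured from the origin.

x_c = 67.18 in, y_c = 44.05 in

vertical leg: A = 22 × 160 = 3520.00, centroid at (11.00, 80.00).
horizontal leg: A = 180 × 32 = 5760.00, centroid at (112.00, 16.00).
gusset: A = ½·60·80 = 2400.00, centroid at (42.00, 58.67).
ΣA = 11680.00 in², ΣAx_c = 784640.00 in³, ΣAy_c = 514560.00 in³.
x_c = 784640.00/11680.00 = 67.18 in; y_c = 514560.00/11680.00 = 44.05 in.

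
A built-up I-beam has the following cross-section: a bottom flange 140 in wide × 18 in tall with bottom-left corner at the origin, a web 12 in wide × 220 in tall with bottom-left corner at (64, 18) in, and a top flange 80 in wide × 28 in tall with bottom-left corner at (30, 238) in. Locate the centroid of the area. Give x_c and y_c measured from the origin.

bottom flange: A = 140 × 18 = 2520.00, centroid at (70.00, 9.00).
web: A = 12 × 220 = 2640.00, centroid at (70.00, 128.00).
top flange: A = 80 × 28 = 2240.00, centroid at (70.00, 252.00).
ΣA = 7400.00 in², ΣAx_c = 518000.00 in³, ΣAy_c = 925080.00 in³.
x_c = 518000.00/7400.00 = 70.00 in; y_c = 925080.00/7400.00 = 125.01 in.

x_c = 70.00 in, y_c = 125.01 in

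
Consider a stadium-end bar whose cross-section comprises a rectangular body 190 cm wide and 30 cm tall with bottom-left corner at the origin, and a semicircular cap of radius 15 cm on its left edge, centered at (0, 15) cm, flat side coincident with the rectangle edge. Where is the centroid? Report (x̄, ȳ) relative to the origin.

Part | A | x̄ᵢ | ȳᵢ | A·x̄ᵢ | A·ȳᵢ
rectangular body | 5700.00 | 95.00 | 15.00 | 541500.00 | 85500.00
semicircular end | 353.43 | -6.37 | 15.00 | -2250.00 | 5301.44
Σ | 6053.43 |  |  | 539250.00 | 90801.44
x̄ = 539250.00 / 6053.43 = 89.08 cm
ȳ = 90801.44 / 6053.43 = 15.00 cm

x̄ = 89.08 cm, ȳ = 15.00 cm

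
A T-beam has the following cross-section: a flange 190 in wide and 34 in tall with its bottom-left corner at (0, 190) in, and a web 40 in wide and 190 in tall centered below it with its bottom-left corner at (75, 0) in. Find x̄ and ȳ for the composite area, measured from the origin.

x̄ = 95.00 in, ȳ = 146.46 in

web: A = 40 × 190 = 7600.00, centroid at (95.00, 95.00).
flange: A = 190 × 34 = 6460.00, centroid at (95.00, 207.00).
ΣA = 14060.00 in²
ΣAx̄ = (7600.00)(95.00) + (6460.00)(95.00) = 1335700.00 in³
ΣAȳ = (7600.00)(95.00) + (6460.00)(207.00) = 2059220.00 in³
x̄ = 1335700.00 / 14060.00 = 95.00 in
ȳ = 2059220.00 / 14060.00 = 146.46 in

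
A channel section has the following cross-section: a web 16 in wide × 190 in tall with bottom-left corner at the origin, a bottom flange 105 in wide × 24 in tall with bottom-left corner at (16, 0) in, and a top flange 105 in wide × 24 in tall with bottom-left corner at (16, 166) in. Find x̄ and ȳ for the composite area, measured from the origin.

Part | A | x̄ᵢ | ȳᵢ | A·x̄ᵢ | A·ȳᵢ
web | 3040.00 | 8.00 | 95.00 | 24320.00 | 288800.00
bottom flange | 2520.00 | 68.50 | 12.00 | 172620.00 | 30240.00
top flange | 2520.00 | 68.50 | 178.00 | 172620.00 | 448560.00
Σ | 8080.00 |  |  | 369560.00 | 767600.00
x̄ = 369560.00 / 8080.00 = 45.74 in
ȳ = 767600.00 / 8080.00 = 95.00 in

x̄ = 45.74 in, ȳ = 95.00 in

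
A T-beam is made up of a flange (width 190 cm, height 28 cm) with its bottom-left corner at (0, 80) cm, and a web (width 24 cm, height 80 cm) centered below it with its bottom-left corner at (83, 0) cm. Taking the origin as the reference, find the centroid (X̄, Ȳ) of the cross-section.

X̄ = 95.00 cm, Ȳ = 79.68 cm

web: A = 24 × 80 = 1920.00, centroid at (95.00, 40.00).
flange: A = 190 × 28 = 5320.00, centroid at (95.00, 94.00).
ΣA = 7240.00 cm², ΣAX̄ = 687800.00 cm³, ΣAȲ = 576880.00 cm³.
X̄ = 687800.00/7240.00 = 95.00 cm; Ȳ = 576880.00/7240.00 = 79.68 cm.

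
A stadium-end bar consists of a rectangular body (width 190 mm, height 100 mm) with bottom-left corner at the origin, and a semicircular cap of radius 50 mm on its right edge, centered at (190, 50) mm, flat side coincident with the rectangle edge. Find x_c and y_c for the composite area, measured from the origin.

rectangular body: A = 190 × 100 = 19000.00, centroid at (95.00, 50.00).
semicircular end: A = ½π·50² = 3926.99, centroid at (211.22, 50.00).
ΣA = 22926.99 mm², ΣAx_c = 2634461.59 mm³, ΣAy_c = 1146349.54 mm³.
x_c = 2634461.59/22926.99 = 114.91 mm; y_c = 1146349.54/22926.99 = 50.00 mm.

x_c = 114.91 mm, y_c = 50.00 mm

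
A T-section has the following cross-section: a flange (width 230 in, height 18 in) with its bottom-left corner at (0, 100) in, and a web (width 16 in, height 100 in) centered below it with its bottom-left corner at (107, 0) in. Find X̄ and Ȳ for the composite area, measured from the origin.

X̄ = 115.00 in, Ȳ = 92.55 in

web: A = 16 × 100 = 1600.00, centroid at (115.00, 50.00).
flange: A = 230 × 18 = 4140.00, centroid at (115.00, 109.00).
ΣA = 5740.00 in², ΣAX̄ = 660100.00 in³, ΣAȲ = 531260.00 in³.
X̄ = 660100.00/5740.00 = 115.00 in; Ȳ = 531260.00/5740.00 = 92.55 in.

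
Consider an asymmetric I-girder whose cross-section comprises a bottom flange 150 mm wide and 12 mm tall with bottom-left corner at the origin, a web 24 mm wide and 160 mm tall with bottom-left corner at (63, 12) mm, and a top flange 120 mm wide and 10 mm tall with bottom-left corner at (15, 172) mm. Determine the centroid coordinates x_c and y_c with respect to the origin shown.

Part | A | x̄ᵢ | ȳᵢ | A·x̄ᵢ | A·ȳᵢ
bottom flange | 1800.00 | 75.00 | 6.00 | 135000.00 | 10800.00
web | 3840.00 | 75.00 | 92.00 | 288000.00 | 353280.00
top flange | 1200.00 | 75.00 | 177.00 | 90000.00 | 212400.00
Σ | 6840.00 |  |  | 513000.00 | 576480.00
x_c = 513000.00 / 6840.00 = 75.00 mm
y_c = 576480.00 / 6840.00 = 84.28 mm

x_c = 75.00 mm, y_c = 84.28 mm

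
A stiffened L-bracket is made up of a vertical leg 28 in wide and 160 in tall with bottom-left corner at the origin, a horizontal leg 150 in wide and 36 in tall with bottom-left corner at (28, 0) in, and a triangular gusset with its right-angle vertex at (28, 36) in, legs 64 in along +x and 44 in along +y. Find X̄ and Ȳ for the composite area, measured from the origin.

Part | A | x̄ᵢ | ȳᵢ | A·x̄ᵢ | A·ȳᵢ
vertical leg | 4480.00 | 14.00 | 80.00 | 62720.00 | 358400.00
horizontal leg | 5400.00 | 103.00 | 18.00 | 556200.00 | 97200.00
gusset | 1408.00 | 49.33 | 50.67 | 69461.33 | 71338.67
Σ | 11288.00 |  |  | 688381.33 | 526938.67
X̄ = 688381.33 / 11288.00 = 60.98 in
Ȳ = 526938.67 / 11288.00 = 46.68 in

X̄ = 60.98 in, Ȳ = 46.68 in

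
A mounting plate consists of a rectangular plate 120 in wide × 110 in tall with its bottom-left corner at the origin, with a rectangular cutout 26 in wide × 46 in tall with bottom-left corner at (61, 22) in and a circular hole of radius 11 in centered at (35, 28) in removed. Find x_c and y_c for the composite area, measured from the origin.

x_c = 59.38 in, y_c = 56.91 in

plate: A = 120 × 110 = 13200.00, centroid at (60.00, 55.00).
hole 1: A = −(26 × 46) = -1196.00, centroid at (74.00, 45.00).
hole 2: A = −π·11² = -380.13, centroid at (35.00, 28.00).
ΣA = 11623.87 in²
ΣAx_c = (13200.00)(60.00) + (-1196.00)(74.00) + (-380.13)(35.00) = 690191.36 in³
ΣAy_c = (13200.00)(55.00) + (-1196.00)(45.00) + (-380.13)(28.00) = 661536.28 in³
x_c = 690191.36 / 11623.87 = 59.38 in
y_c = 661536.28 / 11623.87 = 56.91 in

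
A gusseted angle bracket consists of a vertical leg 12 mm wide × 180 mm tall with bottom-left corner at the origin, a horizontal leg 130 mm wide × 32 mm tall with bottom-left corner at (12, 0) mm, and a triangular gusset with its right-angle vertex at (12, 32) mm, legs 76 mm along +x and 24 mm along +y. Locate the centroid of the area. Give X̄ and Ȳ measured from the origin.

X̄ = 50.79 mm, Ȳ = 41.13 mm

vertical leg: A = 12 × 180 = 2160.00, centroid at (6.00, 90.00).
horizontal leg: A = 130 × 32 = 4160.00, centroid at (77.00, 16.00).
gusset: A = ½·76·24 = 912.00, centroid at (37.33, 40.00).
ΣA = 7232.00 mm²
ΣAX̄ = (2160.00)(6.00) + (4160.00)(77.00) + (912.00)(37.33) = 367328.00 mm³
ΣAȲ = (2160.00)(90.00) + (4160.00)(16.00) + (912.00)(40.00) = 297440.00 mm³
X̄ = 367328.00 / 7232.00 = 50.79 mm
Ȳ = 297440.00 / 7232.00 = 41.13 mm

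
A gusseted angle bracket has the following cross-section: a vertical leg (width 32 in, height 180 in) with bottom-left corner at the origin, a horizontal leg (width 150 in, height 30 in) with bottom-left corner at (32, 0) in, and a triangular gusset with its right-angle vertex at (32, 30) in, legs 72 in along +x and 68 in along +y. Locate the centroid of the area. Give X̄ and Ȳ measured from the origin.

vertical leg: A = 32 × 180 = 5760.00, centroid at (16.00, 90.00).
horizontal leg: A = 150 × 30 = 4500.00, centroid at (107.00, 15.00).
gusset: A = ½·72·68 = 2448.00, centroid at (56.00, 52.67).
ΣA = 12708.00 in², ΣAX̄ = 710748.00 in³, ΣAȲ = 714828.00 in³.
X̄ = 710748.00/12708.00 = 55.93 in; Ȳ = 714828.00/12708.00 = 56.25 in.

X̄ = 55.93 in, Ȳ = 56.25 in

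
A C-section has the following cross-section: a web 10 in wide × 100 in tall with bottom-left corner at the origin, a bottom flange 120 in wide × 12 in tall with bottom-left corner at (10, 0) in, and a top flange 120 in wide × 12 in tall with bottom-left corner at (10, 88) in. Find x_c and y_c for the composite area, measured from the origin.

x_c = 53.25 in, y_c = 50.00 in

web: A = 10 × 100 = 1000.00, centroid at (5.00, 50.00).
bottom flange: A = 120 × 12 = 1440.00, centroid at (70.00, 6.00).
top flange: A = 120 × 12 = 1440.00, centroid at (70.00, 94.00).
ΣA = 3880.00 in²
ΣAx_c = (1000.00)(5.00) + (1440.00)(70.00) + (1440.00)(70.00) = 206600.00 in³
ΣAy_c = (1000.00)(50.00) + (1440.00)(6.00) + (1440.00)(94.00) = 194000.00 in³
x_c = 206600.00 / 3880.00 = 53.25 in
y_c = 194000.00 / 3880.00 = 50.00 in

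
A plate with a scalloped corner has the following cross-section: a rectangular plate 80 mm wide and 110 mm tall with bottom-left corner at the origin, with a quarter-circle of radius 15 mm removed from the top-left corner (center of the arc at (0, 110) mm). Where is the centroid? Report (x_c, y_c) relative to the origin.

plate: A = 80 × 110 = 8800.00, centroid at (40.00, 55.00).
removed quarter-circle: A = −¼π·15² = -176.71, centroid at (6.37, 103.63).
ΣA = 8623.29 mm²
ΣAx_c = (8800.00)(40.00) + (-176.71)(6.37) = 350875.00 mm³
ΣAy_c = (8800.00)(55.00) + (-176.71)(103.63) = 465686.40 mm³
x_c = 350875.00 / 8623.29 = 40.69 mm
y_c = 465686.40 / 8623.29 = 54.00 mm

x_c = 40.69 mm, y_c = 54.00 mm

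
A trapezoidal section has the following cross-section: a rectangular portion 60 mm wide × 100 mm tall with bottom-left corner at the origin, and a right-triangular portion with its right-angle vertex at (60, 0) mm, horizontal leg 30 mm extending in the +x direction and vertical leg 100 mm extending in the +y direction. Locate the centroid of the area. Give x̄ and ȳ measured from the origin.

x̄ = 38.00 mm, ȳ = 46.67 mm

rectangular portion: A = 60 × 100 = 6000.00, centroid at (30.00, 50.00).
triangular portion: A = ½·30·100 = 1500.00, centroid at (70.00, 33.33).
ΣA = 7500.00 mm²
ΣAx̄ = (6000.00)(30.00) + (1500.00)(70.00) = 285000.00 mm³
ΣAȳ = (6000.00)(50.00) + (1500.00)(33.33) = 350000.00 mm³
x̄ = 285000.00 / 7500.00 = 38.00 mm
ȳ = 350000.00 / 7500.00 = 46.67 mm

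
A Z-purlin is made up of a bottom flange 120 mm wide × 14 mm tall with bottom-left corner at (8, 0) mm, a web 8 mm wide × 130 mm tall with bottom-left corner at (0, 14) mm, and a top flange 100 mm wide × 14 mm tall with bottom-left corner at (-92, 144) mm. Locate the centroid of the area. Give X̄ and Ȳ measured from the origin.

Part | A | x̄ᵢ | ȳᵢ | A·x̄ᵢ | A·ȳᵢ
bottom flange | 1680.00 | 68.00 | 7.00 | 114240.00 | 11760.00
web | 1040.00 | 4.00 | 79.00 | 4160.00 | 82160.00
top flange | 1400.00 | -42.00 | 151.00 | -58800.00 | 211400.00
Σ | 4120.00 |  |  | 59600.00 | 305320.00
X̄ = 59600.00 / 4120.00 = 14.47 mm
Ȳ = 305320.00 / 4120.00 = 74.11 mm

X̄ = 14.47 mm, Ȳ = 74.11 mm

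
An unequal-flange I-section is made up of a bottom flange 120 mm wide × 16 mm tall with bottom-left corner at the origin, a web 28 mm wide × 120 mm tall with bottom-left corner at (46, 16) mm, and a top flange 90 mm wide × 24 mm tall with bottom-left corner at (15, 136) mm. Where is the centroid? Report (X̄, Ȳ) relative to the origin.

X̄ = 60.00 mm, Ȳ = 79.35 mm

bottom flange: A = 120 × 16 = 1920.00, centroid at (60.00, 8.00).
web: A = 28 × 120 = 3360.00, centroid at (60.00, 76.00).
top flange: A = 90 × 24 = 2160.00, centroid at (60.00, 148.00).
ΣA = 7440.00 mm²
ΣAX̄ = (1920.00)(60.00) + (3360.00)(60.00) + (2160.00)(60.00) = 446400.00 mm³
ΣAȲ = (1920.00)(8.00) + (3360.00)(76.00) + (2160.00)(148.00) = 590400.00 mm³
X̄ = 446400.00 / 7440.00 = 60.00 mm
Ȳ = 590400.00 / 7440.00 = 79.35 mm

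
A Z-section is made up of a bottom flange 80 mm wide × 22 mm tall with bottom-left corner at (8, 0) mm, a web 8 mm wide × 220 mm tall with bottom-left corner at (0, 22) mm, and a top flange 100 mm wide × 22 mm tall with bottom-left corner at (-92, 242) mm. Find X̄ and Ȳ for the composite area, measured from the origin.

X̄ = -0.15 mm, Ȳ = 141.31 mm

Part | A | x̄ᵢ | ȳᵢ | A·x̄ᵢ | A·ȳᵢ
bottom flange | 1760.00 | 48.00 | 11.00 | 84480.00 | 19360.00
web | 1760.00 | 4.00 | 132.00 | 7040.00 | 232320.00
top flange | 2200.00 | -42.00 | 253.00 | -92400.00 | 556600.00
Σ | 5720.00 |  |  | -880.00 | 808280.00
X̄ = -880.00 / 5720.00 = -0.15 mm
Ȳ = 808280.00 / 5720.00 = 141.31 mm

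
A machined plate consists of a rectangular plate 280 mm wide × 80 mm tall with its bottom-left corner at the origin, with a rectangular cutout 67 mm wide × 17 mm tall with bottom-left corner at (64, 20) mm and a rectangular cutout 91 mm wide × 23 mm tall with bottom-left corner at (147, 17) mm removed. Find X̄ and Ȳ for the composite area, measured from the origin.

Part | A | x̄ᵢ | ȳᵢ | A·x̄ᵢ | A·ȳᵢ
plate | 22400.00 | 140.00 | 40.00 | 3136000.00 | 896000.00
hole 1 | -1139.00 | 97.50 | 28.50 | -111052.50 | -32461.50
hole 2 | -2093.00 | 192.50 | 28.50 | -402902.50 | -59650.50
Σ | 19168.00 |  |  | 2622045.00 | 803888.00
X̄ = 2622045.00 / 19168.00 = 136.79 mm
Ȳ = 803888.00 / 19168.00 = 41.94 mm

X̄ = 136.79 mm, Ȳ = 41.94 mm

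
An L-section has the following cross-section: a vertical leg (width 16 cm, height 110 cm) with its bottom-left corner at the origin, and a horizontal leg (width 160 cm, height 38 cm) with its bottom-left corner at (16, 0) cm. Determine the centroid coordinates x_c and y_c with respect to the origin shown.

x_c = 76.24 cm, y_c = 27.08 cm

vertical leg: A = 16 × 110 = 1760.00, centroid at (8.00, 55.00).
horizontal leg: A = 160 × 38 = 6080.00, centroid at (96.00, 19.00).
ΣA = 7840.00 cm²
ΣAx_c = (1760.00)(8.00) + (6080.00)(96.00) = 597760.00 cm³
ΣAy_c = (1760.00)(55.00) + (6080.00)(19.00) = 212320.00 cm³
x_c = 597760.00 / 7840.00 = 76.24 cm
y_c = 212320.00 / 7840.00 = 27.08 cm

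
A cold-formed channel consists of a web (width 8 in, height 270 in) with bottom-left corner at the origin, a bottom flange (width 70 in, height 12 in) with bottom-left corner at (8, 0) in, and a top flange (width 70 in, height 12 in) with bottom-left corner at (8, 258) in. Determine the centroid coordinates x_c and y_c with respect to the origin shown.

x_c = 21.06 in, y_c = 135.00 in

web: A = 8 × 270 = 2160.00, centroid at (4.00, 135.00).
bottom flange: A = 70 × 12 = 840.00, centroid at (43.00, 6.00).
top flange: A = 70 × 12 = 840.00, centroid at (43.00, 264.00).
ΣA = 3840.00 in²
ΣAx_c = (2160.00)(4.00) + (840.00)(43.00) + (840.00)(43.00) = 80880.00 in³
ΣAy_c = (2160.00)(135.00) + (840.00)(6.00) + (840.00)(264.00) = 518400.00 in³
x_c = 80880.00 / 3840.00 = 21.06 in
y_c = 518400.00 / 3840.00 = 135.00 in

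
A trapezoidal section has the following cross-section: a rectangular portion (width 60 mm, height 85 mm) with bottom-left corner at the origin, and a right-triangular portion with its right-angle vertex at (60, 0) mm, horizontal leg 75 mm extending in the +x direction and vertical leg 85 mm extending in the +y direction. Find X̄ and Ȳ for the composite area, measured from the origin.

rectangular portion: A = 60 × 85 = 5100.00, centroid at (30.00, 42.50).
triangular portion: A = ½·75·85 = 3187.50, centroid at (85.00, 28.33).
ΣA = 8287.50 mm²
ΣAX̄ = (5100.00)(30.00) + (3187.50)(85.00) = 423937.50 mm³
ΣAȲ = (5100.00)(42.50) + (3187.50)(28.33) = 307062.50 mm³
X̄ = 423937.50 / 8287.50 = 51.15 mm
Ȳ = 307062.50 / 8287.50 = 37.05 mm

X̄ = 51.15 mm, Ȳ = 37.05 mm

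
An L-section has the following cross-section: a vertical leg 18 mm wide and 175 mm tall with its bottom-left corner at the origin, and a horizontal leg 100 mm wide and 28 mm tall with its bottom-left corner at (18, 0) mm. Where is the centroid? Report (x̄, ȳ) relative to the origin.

x̄ = 36.76 mm, ȳ = 52.91 mm

Part | A | x̄ᵢ | ȳᵢ | A·x̄ᵢ | A·ȳᵢ
vertical leg | 3150.00 | 9.00 | 87.50 | 28350.00 | 275625.00
horizontal leg | 2800.00 | 68.00 | 14.00 | 190400.00 | 39200.00
Σ | 5950.00 |  |  | 218750.00 | 314825.00
x̄ = 218750.00 / 5950.00 = 36.76 mm
ȳ = 314825.00 / 5950.00 = 52.91 mm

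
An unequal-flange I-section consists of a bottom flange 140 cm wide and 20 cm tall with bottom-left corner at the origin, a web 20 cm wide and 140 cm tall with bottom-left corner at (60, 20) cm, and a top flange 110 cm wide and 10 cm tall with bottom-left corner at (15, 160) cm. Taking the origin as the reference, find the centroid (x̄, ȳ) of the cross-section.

bottom flange: A = 140 × 20 = 2800.00, centroid at (70.00, 10.00).
web: A = 20 × 140 = 2800.00, centroid at (70.00, 90.00).
top flange: A = 110 × 10 = 1100.00, centroid at (70.00, 165.00).
ΣA = 6700.00 cm²
ΣAx̄ = (2800.00)(70.00) + (2800.00)(70.00) + (1100.00)(70.00) = 469000.00 cm³
ΣAȳ = (2800.00)(10.00) + (2800.00)(90.00) + (1100.00)(165.00) = 461500.00 cm³
x̄ = 469000.00 / 6700.00 = 70.00 cm
ȳ = 461500.00 / 6700.00 = 68.88 cm

x̄ = 70.00 cm, ȳ = 68.88 cm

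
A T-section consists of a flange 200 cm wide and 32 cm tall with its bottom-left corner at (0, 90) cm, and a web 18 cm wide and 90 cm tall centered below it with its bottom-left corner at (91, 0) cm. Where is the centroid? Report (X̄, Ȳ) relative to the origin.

X̄ = 100.00 cm, Ȳ = 93.68 cm

web: A = 18 × 90 = 1620.00, centroid at (100.00, 45.00).
flange: A = 200 × 32 = 6400.00, centroid at (100.00, 106.00).
ΣA = 8020.00 cm², ΣAX̄ = 802000.00 cm³, ΣAȲ = 751300.00 cm³.
X̄ = 802000.00/8020.00 = 100.00 cm; Ȳ = 751300.00/8020.00 = 93.68 cm.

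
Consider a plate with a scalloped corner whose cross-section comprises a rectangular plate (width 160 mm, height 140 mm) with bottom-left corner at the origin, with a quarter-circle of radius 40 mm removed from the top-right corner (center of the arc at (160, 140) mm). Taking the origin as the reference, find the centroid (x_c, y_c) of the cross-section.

plate: A = 160 × 140 = 22400.00, centroid at (80.00, 70.00).
removed quarter-circle: A = −¼π·40² = -1256.64, centroid at (143.02, 123.02).
ΣA = 21143.36 mm²
ΣAx_c = (22400.00)(80.00) + (-1256.64)(143.02) = 1612271.40 mm³
ΣAy_c = (22400.00)(70.00) + (-1256.64)(123.02) = 1413404.14 mm³
x_c = 1612271.40 / 21143.36 = 76.25 mm
y_c = 1413404.14 / 21143.36 = 66.85 mm

x_c = 76.25 mm, y_c = 66.85 mm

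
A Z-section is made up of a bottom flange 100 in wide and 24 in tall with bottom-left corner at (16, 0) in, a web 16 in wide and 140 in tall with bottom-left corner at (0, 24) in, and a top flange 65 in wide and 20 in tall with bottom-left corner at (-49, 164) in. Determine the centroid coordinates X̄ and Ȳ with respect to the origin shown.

Part | A | x̄ᵢ | ȳᵢ | A·x̄ᵢ | A·ȳᵢ
bottom flange | 2400.00 | 66.00 | 12.00 | 158400.00 | 28800.00
web | 2240.00 | 8.00 | 94.00 | 17920.00 | 210560.00
top flange | 1300.00 | -16.50 | 174.00 | -21450.00 | 226200.00
Σ | 5940.00 |  |  | 154870.00 | 465560.00
X̄ = 154870.00 / 5940.00 = 26.07 in
Ȳ = 465560.00 / 5940.00 = 78.38 in

X̄ = 26.07 in, Ȳ = 78.38 in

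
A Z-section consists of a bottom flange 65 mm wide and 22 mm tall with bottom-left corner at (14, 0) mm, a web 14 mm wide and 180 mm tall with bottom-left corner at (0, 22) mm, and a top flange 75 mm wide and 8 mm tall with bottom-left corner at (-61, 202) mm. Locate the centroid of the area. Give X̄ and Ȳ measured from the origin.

X̄ = 15.39 mm, Ȳ = 92.65 mm

Part | A | x̄ᵢ | ȳᵢ | A·x̄ᵢ | A·ȳᵢ
bottom flange | 1430.00 | 46.50 | 11.00 | 66495.00 | 15730.00
web | 2520.00 | 7.00 | 112.00 | 17640.00 | 282240.00
top flange | 600.00 | -23.50 | 206.00 | -14100.00 | 123600.00
Σ | 4550.00 |  |  | 70035.00 | 421570.00
X̄ = 70035.00 / 4550.00 = 15.39 mm
Ȳ = 421570.00 / 4550.00 = 92.65 mm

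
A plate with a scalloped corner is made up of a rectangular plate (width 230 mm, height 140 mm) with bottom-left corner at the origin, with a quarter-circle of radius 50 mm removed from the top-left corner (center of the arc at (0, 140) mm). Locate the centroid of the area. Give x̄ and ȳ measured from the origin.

x̄ = 121.09 mm, ȳ = 66.83 mm

plate: A = 230 × 140 = 32200.00, centroid at (115.00, 70.00).
removed quarter-circle: A = −¼π·50² = -1963.50, centroid at (21.22, 118.78).
ΣA = 30236.50 mm²
ΣAx̄ = (32200.00)(115.00) + (-1963.50)(21.22) = 3661333.33 mm³
ΣAȳ = (32200.00)(70.00) + (-1963.50)(118.78) = 2020777.31 mm³
x̄ = 3661333.33 / 30236.50 = 121.09 mm
ȳ = 2020777.31 / 30236.50 = 66.83 mm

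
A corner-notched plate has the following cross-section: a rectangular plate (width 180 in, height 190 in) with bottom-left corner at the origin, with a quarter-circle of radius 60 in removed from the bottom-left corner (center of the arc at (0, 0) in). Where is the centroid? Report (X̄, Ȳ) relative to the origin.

plate: A = 180 × 190 = 34200.00, centroid at (90.00, 95.00).
removed quarter-circle: A = −¼π·60² = -2827.43, centroid at (25.46, 25.46).
ΣA = 31372.57 in², ΣAX̄ = 3006000.00 in³, ΣAȲ = 3177000.00 in³.
X̄ = 3006000.00/31372.57 = 95.82 in; Ȳ = 3177000.00/31372.57 = 101.27 in.

X̄ = 95.82 in, Ȳ = 101.27 in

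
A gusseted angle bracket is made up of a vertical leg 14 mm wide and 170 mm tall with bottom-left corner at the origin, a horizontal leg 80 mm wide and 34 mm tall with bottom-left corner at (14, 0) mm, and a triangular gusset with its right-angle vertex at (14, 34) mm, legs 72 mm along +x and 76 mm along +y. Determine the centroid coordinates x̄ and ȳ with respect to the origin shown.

x̄ = 34.14 mm, ȳ = 52.43 mm

vertical leg: A = 14 × 170 = 2380.00, centroid at (7.00, 85.00).
horizontal leg: A = 80 × 34 = 2720.00, centroid at (54.00, 17.00).
gusset: A = ½·72·76 = 2736.00, centroid at (38.00, 59.33).
ΣA = 7836.00 mm²
ΣAx̄ = (2380.00)(7.00) + (2720.00)(54.00) + (2736.00)(38.00) = 267508.00 mm³
ΣAȳ = (2380.00)(85.00) + (2720.00)(17.00) + (2736.00)(59.33) = 410876.00 mm³
x̄ = 267508.00 / 7836.00 = 34.14 mm
ȳ = 410876.00 / 7836.00 = 52.43 mm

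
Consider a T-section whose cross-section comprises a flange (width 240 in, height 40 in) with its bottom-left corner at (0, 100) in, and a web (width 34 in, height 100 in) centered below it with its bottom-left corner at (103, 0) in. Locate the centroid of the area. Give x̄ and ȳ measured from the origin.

x̄ = 120.00 in, ȳ = 101.69 in

web: A = 34 × 100 = 3400.00, centroid at (120.00, 50.00).
flange: A = 240 × 40 = 9600.00, centroid at (120.00, 120.00).
ΣA = 13000.00 in², ΣAx̄ = 1560000.00 in³, ΣAȳ = 1322000.00 in³.
x̄ = 1560000.00/13000.00 = 120.00 in; ȳ = 1322000.00/13000.00 = 101.69 in.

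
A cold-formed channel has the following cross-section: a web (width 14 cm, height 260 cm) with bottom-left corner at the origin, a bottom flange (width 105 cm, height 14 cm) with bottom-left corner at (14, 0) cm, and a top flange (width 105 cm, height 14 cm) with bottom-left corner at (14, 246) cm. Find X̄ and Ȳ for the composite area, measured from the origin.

X̄ = 33.59 cm, Ȳ = 130.00 cm

web: A = 14 × 260 = 3640.00, centroid at (7.00, 130.00).
bottom flange: A = 105 × 14 = 1470.00, centroid at (66.50, 7.00).
top flange: A = 105 × 14 = 1470.00, centroid at (66.50, 253.00).
ΣA = 6580.00 cm², ΣAX̄ = 220990.00 cm³, ΣAȲ = 855400.00 cm³.
X̄ = 220990.00/6580.00 = 33.59 cm; Ȳ = 855400.00/6580.00 = 130.00 cm.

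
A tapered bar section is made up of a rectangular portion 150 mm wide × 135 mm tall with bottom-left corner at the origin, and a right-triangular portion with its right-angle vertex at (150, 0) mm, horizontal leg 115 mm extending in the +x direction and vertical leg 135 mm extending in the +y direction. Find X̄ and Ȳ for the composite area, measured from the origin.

Part | A | x̄ᵢ | ȳᵢ | A·x̄ᵢ | A·ȳᵢ
rectangular portion | 20250.00 | 75.00 | 67.50 | 1518750.00 | 1366875.00
triangular portion | 7762.50 | 188.33 | 45.00 | 1461937.50 | 349312.50
Σ | 28012.50 |  |  | 2980687.50 | 1716187.50
X̄ = 2980687.50 / 28012.50 = 106.41 mm
Ȳ = 1716187.50 / 28012.50 = 61.27 mm

X̄ = 106.41 mm, Ȳ = 61.27 mm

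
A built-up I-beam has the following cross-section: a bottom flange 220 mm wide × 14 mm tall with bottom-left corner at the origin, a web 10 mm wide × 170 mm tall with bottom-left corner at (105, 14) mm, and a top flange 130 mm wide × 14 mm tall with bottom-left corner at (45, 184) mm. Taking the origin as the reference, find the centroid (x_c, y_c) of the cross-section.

Part | A | x̄ᵢ | ȳᵢ | A·x̄ᵢ | A·ȳᵢ
bottom flange | 3080.00 | 110.00 | 7.00 | 338800.00 | 21560.00
web | 1700.00 | 110.00 | 99.00 | 187000.00 | 168300.00
top flange | 1820.00 | 110.00 | 191.00 | 200200.00 | 347620.00
Σ | 6600.00 |  |  | 726000.00 | 537480.00
x_c = 726000.00 / 6600.00 = 110.00 mm
y_c = 537480.00 / 6600.00 = 81.44 mm

x_c = 110.00 mm, y_c = 81.44 mm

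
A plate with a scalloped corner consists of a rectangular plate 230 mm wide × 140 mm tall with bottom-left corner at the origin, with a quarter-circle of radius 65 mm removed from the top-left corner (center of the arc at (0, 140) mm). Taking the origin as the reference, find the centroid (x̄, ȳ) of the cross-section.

x̄ = 125.04 mm, ȳ = 65.13 mm

plate: A = 230 × 140 = 32200.00, centroid at (115.00, 70.00).
removed quarter-circle: A = −¼π·65² = -3318.31, centroid at (27.59, 112.41).
ΣA = 28881.69 mm²
ΣAx̄ = (32200.00)(115.00) + (-3318.31)(27.59) = 3611458.33 mm³
ΣAȳ = (32200.00)(70.00) + (-3318.31)(112.41) = 1880978.65 mm³
x̄ = 3611458.33 / 28881.69 = 125.04 mm
ȳ = 1880978.65 / 28881.69 = 65.13 mm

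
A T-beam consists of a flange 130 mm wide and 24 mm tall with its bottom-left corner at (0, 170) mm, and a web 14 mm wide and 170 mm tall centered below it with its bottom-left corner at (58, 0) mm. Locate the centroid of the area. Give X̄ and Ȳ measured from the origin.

web: A = 14 × 170 = 2380.00, centroid at (65.00, 85.00).
flange: A = 130 × 24 = 3120.00, centroid at (65.00, 182.00).
ΣA = 5500.00 mm²
ΣAX̄ = (2380.00)(65.00) + (3120.00)(65.00) = 357500.00 mm³
ΣAȲ = (2380.00)(85.00) + (3120.00)(182.00) = 770140.00 mm³
X̄ = 357500.00 / 5500.00 = 65.00 mm
Ȳ = 770140.00 / 5500.00 = 140.03 mm

X̄ = 65.00 mm, Ȳ = 140.03 mm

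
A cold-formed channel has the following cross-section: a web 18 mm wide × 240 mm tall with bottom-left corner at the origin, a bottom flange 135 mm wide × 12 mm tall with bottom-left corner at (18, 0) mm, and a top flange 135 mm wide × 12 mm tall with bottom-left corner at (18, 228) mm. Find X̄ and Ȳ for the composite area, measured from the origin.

Part | A | x̄ᵢ | ȳᵢ | A·x̄ᵢ | A·ȳᵢ
web | 4320.00 | 9.00 | 120.00 | 38880.00 | 518400.00
bottom flange | 1620.00 | 85.50 | 6.00 | 138510.00 | 9720.00
top flange | 1620.00 | 85.50 | 234.00 | 138510.00 | 379080.00
Σ | 7560.00 |  |  | 315900.00 | 907200.00
X̄ = 315900.00 / 7560.00 = 41.79 mm
Ȳ = 907200.00 / 7560.00 = 120.00 mm

X̄ = 41.79 mm, Ȳ = 120.00 mm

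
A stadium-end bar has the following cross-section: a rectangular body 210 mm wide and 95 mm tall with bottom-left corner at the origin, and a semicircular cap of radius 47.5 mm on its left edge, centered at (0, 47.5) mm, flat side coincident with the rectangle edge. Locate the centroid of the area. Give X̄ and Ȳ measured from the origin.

Part | A | x̄ᵢ | ȳᵢ | A·x̄ᵢ | A·ȳᵢ
rectangular body | 19950.00 | 105.00 | 47.50 | 2094750.00 | 947625.00
semicircular end | 3544.11 | -20.16 | 47.50 | -71447.92 | 168345.19
Σ | 23494.11 |  |  | 2023302.08 | 1115970.19
X̄ = 2023302.08 / 23494.11 = 86.12 mm
Ȳ = 1115970.19 / 23494.11 = 47.50 mm

X̄ = 86.12 mm, Ȳ = 47.50 mm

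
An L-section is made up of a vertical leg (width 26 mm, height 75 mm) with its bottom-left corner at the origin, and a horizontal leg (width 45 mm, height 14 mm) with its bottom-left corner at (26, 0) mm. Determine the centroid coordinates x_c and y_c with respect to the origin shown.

vertical leg: A = 26 × 75 = 1950.00, centroid at (13.00, 37.50).
horizontal leg: A = 45 × 14 = 630.00, centroid at (48.50, 7.00).
ΣA = 2580.00 mm², ΣAx_c = 55905.00 mm³, ΣAy_c = 77535.00 mm³.
x_c = 55905.00/2580.00 = 21.67 mm; y_c = 77535.00/2580.00 = 30.05 mm.

x_c = 21.67 mm, y_c = 30.05 mm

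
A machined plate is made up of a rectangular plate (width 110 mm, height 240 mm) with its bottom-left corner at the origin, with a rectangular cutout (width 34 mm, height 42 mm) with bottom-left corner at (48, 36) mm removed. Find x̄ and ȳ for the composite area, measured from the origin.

Part | A | x̄ᵢ | ȳᵢ | A·x̄ᵢ | A·ȳᵢ
plate | 26400.00 | 55.00 | 120.00 | 1452000.00 | 3168000.00
hole | -1428.00 | 65.00 | 57.00 | -92820.00 | -81396.00
Σ | 24972.00 |  |  | 1359180.00 | 3086604.00
x̄ = 1359180.00 / 24972.00 = 54.43 mm
ȳ = 3086604.00 / 24972.00 = 123.60 mm

x̄ = 54.43 mm, ȳ = 123.60 mm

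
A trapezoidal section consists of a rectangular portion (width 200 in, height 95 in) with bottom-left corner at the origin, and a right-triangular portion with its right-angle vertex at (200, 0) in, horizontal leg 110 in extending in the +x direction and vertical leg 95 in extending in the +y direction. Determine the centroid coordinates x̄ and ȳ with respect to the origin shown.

x̄ = 129.48 in, ȳ = 44.08 in

rectangular portion: A = 200 × 95 = 19000.00, centroid at (100.00, 47.50).
triangular portion: A = ½·110·95 = 5225.00, centroid at (236.67, 31.67).
ΣA = 24225.00 in²
ΣAx̄ = (19000.00)(100.00) + (5225.00)(236.67) = 3136583.33 in³
ΣAȳ = (19000.00)(47.50) + (5225.00)(31.67) = 1067958.33 in³
x̄ = 3136583.33 / 24225.00 = 129.48 in
ȳ = 1067958.33 / 24225.00 = 44.08 in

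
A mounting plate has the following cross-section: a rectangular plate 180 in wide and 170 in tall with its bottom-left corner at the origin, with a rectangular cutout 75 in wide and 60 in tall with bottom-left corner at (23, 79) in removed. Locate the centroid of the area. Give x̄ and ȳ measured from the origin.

plate: A = 180 × 170 = 30600.00, centroid at (90.00, 85.00).
hole: A = −(75 × 60) = -4500.00, centroid at (60.50, 109.00).
ΣA = 26100.00 in²
ΣAx̄ = (30600.00)(90.00) + (-4500.00)(60.50) = 2481750.00 in³
ΣAȳ = (30600.00)(85.00) + (-4500.00)(109.00) = 2110500.00 in³
x̄ = 2481750.00 / 26100.00 = 95.09 in
ȳ = 2110500.00 / 26100.00 = 80.86 in

x̄ = 95.09 in, ȳ = 80.86 in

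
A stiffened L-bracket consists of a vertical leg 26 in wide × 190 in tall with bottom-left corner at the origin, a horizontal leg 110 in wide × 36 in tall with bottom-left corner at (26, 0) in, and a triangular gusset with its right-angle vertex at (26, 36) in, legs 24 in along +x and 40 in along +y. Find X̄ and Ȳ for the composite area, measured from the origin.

X̄ = 42.78 in, Ȳ = 60.16 in

vertical leg: A = 26 × 190 = 4940.00, centroid at (13.00, 95.00).
horizontal leg: A = 110 × 36 = 3960.00, centroid at (81.00, 18.00).
gusset: A = ½·24·40 = 480.00, centroid at (34.00, 49.33).
ΣA = 9380.00 in²
ΣAX̄ = (4940.00)(13.00) + (3960.00)(81.00) + (480.00)(34.00) = 401300.00 in³
ΣAȲ = (4940.00)(95.00) + (3960.00)(18.00) + (480.00)(49.33) = 564260.00 in³
X̄ = 401300.00 / 9380.00 = 42.78 in
Ȳ = 564260.00 / 9380.00 = 60.16 in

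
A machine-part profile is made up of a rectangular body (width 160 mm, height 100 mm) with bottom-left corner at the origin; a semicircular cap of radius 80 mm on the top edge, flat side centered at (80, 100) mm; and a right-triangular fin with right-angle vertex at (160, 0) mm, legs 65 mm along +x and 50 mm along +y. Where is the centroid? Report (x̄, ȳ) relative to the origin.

rectangular body: A = 160 × 100 = 16000.00, centroid at (80.00, 50.00).
semicircular top: A = ½π·80² = 10053.10, centroid at (80.00, 133.95).
triangular fin: A = ½·65·50 = 1625.00, centroid at (181.67, 16.67).
ΣA = 27678.10 mm²
ΣAx̄ = (16000.00)(80.00) + (10053.10)(80.00) + (1625.00)(181.67) = 2379456.05 mm³
ΣAȳ = (16000.00)(50.00) + (10053.10)(133.95) + (1625.00)(16.67) = 2173726.32 mm³
x̄ = 2379456.05 / 27678.10 = 85.97 mm
ȳ = 2173726.32 / 27678.10 = 78.54 mm

x̄ = 85.97 mm, ȳ = 78.54 mm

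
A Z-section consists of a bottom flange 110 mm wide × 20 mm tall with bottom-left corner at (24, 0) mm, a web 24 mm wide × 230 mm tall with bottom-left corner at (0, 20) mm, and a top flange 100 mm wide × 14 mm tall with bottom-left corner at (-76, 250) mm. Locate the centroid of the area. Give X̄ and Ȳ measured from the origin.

bottom flange: A = 110 × 20 = 2200.00, centroid at (79.00, 10.00).
web: A = 24 × 230 = 5520.00, centroid at (12.00, 135.00).
top flange: A = 100 × 14 = 1400.00, centroid at (-26.00, 257.00).
ΣA = 9120.00 mm²
ΣAX̄ = (2200.00)(79.00) + (5520.00)(12.00) + (1400.00)(-26.00) = 203640.00 mm³
ΣAȲ = (2200.00)(10.00) + (5520.00)(135.00) + (1400.00)(257.00) = 1127000.00 mm³
X̄ = 203640.00 / 9120.00 = 22.33 mm
Ȳ = 1127000.00 / 9120.00 = 123.57 mm

X̄ = 22.33 mm, Ȳ = 123.57 mm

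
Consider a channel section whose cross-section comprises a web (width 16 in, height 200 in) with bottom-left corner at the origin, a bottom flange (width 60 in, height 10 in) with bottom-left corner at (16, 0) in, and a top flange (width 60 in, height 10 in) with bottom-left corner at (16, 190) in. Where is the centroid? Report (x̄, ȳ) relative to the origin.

x̄ = 18.36 in, ȳ = 100.00 in

web: A = 16 × 200 = 3200.00, centroid at (8.00, 100.00).
bottom flange: A = 60 × 10 = 600.00, centroid at (46.00, 5.00).
top flange: A = 60 × 10 = 600.00, centroid at (46.00, 195.00).
ΣA = 4400.00 in², ΣAx̄ = 80800.00 in³, ΣAȳ = 440000.00 in³.
x̄ = 80800.00/4400.00 = 18.36 in; ȳ = 440000.00/4400.00 = 100.00 in.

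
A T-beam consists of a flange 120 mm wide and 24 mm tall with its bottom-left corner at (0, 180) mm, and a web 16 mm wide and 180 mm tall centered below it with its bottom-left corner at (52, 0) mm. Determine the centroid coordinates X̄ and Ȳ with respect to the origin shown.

web: A = 16 × 180 = 2880.00, centroid at (60.00, 90.00).
flange: A = 120 × 24 = 2880.00, centroid at (60.00, 192.00).
ΣA = 5760.00 mm²
ΣAX̄ = (2880.00)(60.00) + (2880.00)(60.00) = 345600.00 mm³
ΣAȲ = (2880.00)(90.00) + (2880.00)(192.00) = 812160.00 mm³
X̄ = 345600.00 / 5760.00 = 60.00 mm
Ȳ = 812160.00 / 5760.00 = 141.00 mm

X̄ = 60.00 mm, Ȳ = 141.00 mm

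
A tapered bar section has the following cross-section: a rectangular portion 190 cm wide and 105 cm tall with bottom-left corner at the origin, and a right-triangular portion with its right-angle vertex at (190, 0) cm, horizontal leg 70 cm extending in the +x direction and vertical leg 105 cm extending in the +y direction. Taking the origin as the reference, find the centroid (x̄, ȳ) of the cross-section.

rectangular portion: A = 190 × 105 = 19950.00, centroid at (95.00, 52.50).
triangular portion: A = ½·70·105 = 3675.00, centroid at (213.33, 35.00).
ΣA = 23625.00 cm²
ΣAx̄ = (19950.00)(95.00) + (3675.00)(213.33) = 2679250.00 cm³
ΣAȳ = (19950.00)(52.50) + (3675.00)(35.00) = 1176000.00 cm³
x̄ = 2679250.00 / 23625.00 = 113.41 cm
ȳ = 1176000.00 / 23625.00 = 49.78 cm

x̄ = 113.41 cm, ȳ = 49.78 cm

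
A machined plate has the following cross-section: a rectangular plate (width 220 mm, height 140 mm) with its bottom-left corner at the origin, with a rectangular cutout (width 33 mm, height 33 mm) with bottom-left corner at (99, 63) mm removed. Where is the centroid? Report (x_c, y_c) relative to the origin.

x_c = 109.80 mm, y_c = 69.65 mm

plate: A = 220 × 140 = 30800.00, centroid at (110.00, 70.00).
hole: A = −(33 × 33) = -1089.00, centroid at (115.50, 79.50).
ΣA = 29711.00 mm²
ΣAx_c = (30800.00)(110.00) + (-1089.00)(115.50) = 3262220.50 mm³
ΣAy_c = (30800.00)(70.00) + (-1089.00)(79.50) = 2069424.50 mm³
x_c = 3262220.50 / 29711.00 = 109.80 mm
y_c = 2069424.50 / 29711.00 = 69.65 mm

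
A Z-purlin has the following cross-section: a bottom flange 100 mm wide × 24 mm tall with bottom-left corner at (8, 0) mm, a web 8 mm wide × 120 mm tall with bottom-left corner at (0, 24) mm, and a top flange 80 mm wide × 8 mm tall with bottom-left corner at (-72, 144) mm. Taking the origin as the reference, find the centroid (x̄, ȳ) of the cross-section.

x̄ = 30.64 mm, ȳ = 51.04 mm

bottom flange: A = 100 × 24 = 2400.00, centroid at (58.00, 12.00).
web: A = 8 × 120 = 960.00, centroid at (4.00, 84.00).
top flange: A = 80 × 8 = 640.00, centroid at (-32.00, 148.00).
ΣA = 4000.00 mm², ΣAx̄ = 122560.00 mm³, ΣAȳ = 204160.00 mm³.
x̄ = 122560.00/4000.00 = 30.64 mm; ȳ = 204160.00/4000.00 = 51.04 mm.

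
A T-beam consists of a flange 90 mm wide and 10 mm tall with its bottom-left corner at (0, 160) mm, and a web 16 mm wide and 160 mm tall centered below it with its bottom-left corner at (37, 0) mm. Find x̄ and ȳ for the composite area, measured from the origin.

x̄ = 45.00 mm, ȳ = 102.11 mm

web: A = 16 × 160 = 2560.00, centroid at (45.00, 80.00).
flange: A = 90 × 10 = 900.00, centroid at (45.00, 165.00).
ΣA = 3460.00 mm²
ΣAx̄ = (2560.00)(45.00) + (900.00)(45.00) = 155700.00 mm³
ΣAȳ = (2560.00)(80.00) + (900.00)(165.00) = 353300.00 mm³
x̄ = 155700.00 / 3460.00 = 45.00 mm
ȳ = 353300.00 / 3460.00 = 102.11 mm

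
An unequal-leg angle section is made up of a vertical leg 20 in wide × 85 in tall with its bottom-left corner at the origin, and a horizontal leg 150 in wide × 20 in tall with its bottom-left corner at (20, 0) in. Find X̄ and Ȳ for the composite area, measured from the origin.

vertical leg: A = 20 × 85 = 1700.00, centroid at (10.00, 42.50).
horizontal leg: A = 150 × 20 = 3000.00, centroid at (95.00, 10.00).
ΣA = 4700.00 in², ΣAX̄ = 302000.00 in³, ΣAȲ = 102250.00 in³.
X̄ = 302000.00/4700.00 = 64.26 in; Ȳ = 102250.00/4700.00 = 21.76 in.

X̄ = 64.26 in, Ȳ = 21.76 in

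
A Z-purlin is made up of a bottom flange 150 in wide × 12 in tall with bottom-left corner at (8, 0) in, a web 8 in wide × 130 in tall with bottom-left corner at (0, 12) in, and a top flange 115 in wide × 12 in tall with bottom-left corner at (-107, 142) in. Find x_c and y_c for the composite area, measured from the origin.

x_c = 20.20 in, y_c = 69.93 in

bottom flange: A = 150 × 12 = 1800.00, centroid at (83.00, 6.00).
web: A = 8 × 130 = 1040.00, centroid at (4.00, 77.00).
top flange: A = 115 × 12 = 1380.00, centroid at (-49.50, 148.00).
ΣA = 4220.00 in², ΣAx_c = 85250.00 in³, ΣAy_c = 295120.00 in³.
x_c = 85250.00/4220.00 = 20.20 in; y_c = 295120.00/4220.00 = 69.93 in.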